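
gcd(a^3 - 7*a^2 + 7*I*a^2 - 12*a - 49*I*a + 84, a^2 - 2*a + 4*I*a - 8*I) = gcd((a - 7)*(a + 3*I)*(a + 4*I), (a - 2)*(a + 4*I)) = a + 4*I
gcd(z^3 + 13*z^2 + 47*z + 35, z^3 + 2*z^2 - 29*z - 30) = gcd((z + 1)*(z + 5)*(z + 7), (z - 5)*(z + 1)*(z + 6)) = z + 1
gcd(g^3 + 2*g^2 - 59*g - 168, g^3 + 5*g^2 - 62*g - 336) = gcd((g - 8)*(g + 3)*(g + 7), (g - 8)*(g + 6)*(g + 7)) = g^2 - g - 56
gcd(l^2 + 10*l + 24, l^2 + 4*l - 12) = l + 6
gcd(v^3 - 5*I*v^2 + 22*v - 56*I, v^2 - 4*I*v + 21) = v - 7*I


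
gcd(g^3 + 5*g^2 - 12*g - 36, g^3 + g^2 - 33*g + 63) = g - 3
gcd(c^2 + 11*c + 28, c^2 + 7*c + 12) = c + 4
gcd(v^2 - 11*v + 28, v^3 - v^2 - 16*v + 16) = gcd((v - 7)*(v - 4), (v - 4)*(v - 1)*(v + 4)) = v - 4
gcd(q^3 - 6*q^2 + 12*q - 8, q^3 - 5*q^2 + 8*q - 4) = q^2 - 4*q + 4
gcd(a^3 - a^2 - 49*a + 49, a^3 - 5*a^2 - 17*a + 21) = a^2 - 8*a + 7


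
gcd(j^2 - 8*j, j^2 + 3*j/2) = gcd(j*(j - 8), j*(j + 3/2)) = j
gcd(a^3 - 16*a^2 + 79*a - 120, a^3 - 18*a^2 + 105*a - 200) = a^2 - 13*a + 40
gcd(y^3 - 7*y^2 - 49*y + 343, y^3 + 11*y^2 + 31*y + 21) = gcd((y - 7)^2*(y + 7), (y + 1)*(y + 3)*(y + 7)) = y + 7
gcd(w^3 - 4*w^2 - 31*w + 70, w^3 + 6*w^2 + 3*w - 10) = w + 5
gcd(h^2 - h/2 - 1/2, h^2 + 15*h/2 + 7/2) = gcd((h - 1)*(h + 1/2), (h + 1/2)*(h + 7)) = h + 1/2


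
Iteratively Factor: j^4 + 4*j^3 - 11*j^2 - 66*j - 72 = (j + 3)*(j^3 + j^2 - 14*j - 24) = (j + 3)^2*(j^2 - 2*j - 8) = (j - 4)*(j + 3)^2*(j + 2)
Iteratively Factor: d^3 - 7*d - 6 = (d + 1)*(d^2 - d - 6) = (d - 3)*(d + 1)*(d + 2)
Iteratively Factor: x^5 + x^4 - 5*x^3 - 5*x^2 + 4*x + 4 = (x + 1)*(x^4 - 5*x^2 + 4) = (x - 1)*(x + 1)*(x^3 + x^2 - 4*x - 4) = (x - 1)*(x + 1)^2*(x^2 - 4) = (x - 2)*(x - 1)*(x + 1)^2*(x + 2)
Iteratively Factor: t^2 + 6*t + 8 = (t + 2)*(t + 4)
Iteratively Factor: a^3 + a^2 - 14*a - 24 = (a + 2)*(a^2 - a - 12) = (a - 4)*(a + 2)*(a + 3)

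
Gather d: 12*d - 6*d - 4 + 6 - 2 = 6*d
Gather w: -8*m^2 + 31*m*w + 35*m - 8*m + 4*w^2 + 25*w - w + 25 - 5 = -8*m^2 + 27*m + 4*w^2 + w*(31*m + 24) + 20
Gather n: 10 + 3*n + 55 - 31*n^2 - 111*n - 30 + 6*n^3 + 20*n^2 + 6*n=6*n^3 - 11*n^2 - 102*n + 35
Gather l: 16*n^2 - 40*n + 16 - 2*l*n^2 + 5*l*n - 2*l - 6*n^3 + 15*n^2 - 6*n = l*(-2*n^2 + 5*n - 2) - 6*n^3 + 31*n^2 - 46*n + 16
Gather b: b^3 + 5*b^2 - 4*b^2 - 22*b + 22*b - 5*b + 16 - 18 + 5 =b^3 + b^2 - 5*b + 3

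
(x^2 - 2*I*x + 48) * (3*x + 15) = 3*x^3 + 15*x^2 - 6*I*x^2 + 144*x - 30*I*x + 720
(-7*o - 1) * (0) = 0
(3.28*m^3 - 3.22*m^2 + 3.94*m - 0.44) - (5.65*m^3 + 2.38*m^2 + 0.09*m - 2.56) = -2.37*m^3 - 5.6*m^2 + 3.85*m + 2.12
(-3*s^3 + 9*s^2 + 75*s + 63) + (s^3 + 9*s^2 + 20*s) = -2*s^3 + 18*s^2 + 95*s + 63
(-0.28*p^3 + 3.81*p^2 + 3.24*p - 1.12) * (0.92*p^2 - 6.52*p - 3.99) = -0.2576*p^5 + 5.3308*p^4 - 20.7432*p^3 - 37.3571*p^2 - 5.6252*p + 4.4688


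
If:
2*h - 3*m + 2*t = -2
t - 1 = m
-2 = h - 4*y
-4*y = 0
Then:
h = -2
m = 0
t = 1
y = 0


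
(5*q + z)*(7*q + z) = 35*q^2 + 12*q*z + z^2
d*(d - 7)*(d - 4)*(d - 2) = d^4 - 13*d^3 + 50*d^2 - 56*d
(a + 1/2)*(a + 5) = a^2 + 11*a/2 + 5/2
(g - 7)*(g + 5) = g^2 - 2*g - 35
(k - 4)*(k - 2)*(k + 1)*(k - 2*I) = k^4 - 5*k^3 - 2*I*k^3 + 2*k^2 + 10*I*k^2 + 8*k - 4*I*k - 16*I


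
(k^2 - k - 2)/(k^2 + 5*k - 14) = (k + 1)/(k + 7)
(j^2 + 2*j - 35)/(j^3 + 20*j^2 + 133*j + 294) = (j - 5)/(j^2 + 13*j + 42)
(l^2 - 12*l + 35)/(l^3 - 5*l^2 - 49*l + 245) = 1/(l + 7)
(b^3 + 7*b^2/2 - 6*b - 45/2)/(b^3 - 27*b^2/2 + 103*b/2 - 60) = (b^2 + 6*b + 9)/(b^2 - 11*b + 24)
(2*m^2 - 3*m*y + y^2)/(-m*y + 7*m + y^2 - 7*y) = (-2*m + y)/(y - 7)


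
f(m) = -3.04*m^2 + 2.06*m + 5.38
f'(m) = 2.06 - 6.08*m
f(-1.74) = -7.41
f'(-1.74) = 12.64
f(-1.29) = -2.34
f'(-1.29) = 9.90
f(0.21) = 5.68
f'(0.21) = 0.78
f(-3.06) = -29.39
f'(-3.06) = 20.66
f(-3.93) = -49.67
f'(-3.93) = 25.95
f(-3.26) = -33.64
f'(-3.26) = 21.88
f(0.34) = 5.73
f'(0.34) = -0.01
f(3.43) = -23.32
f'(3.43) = -18.79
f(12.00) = -407.66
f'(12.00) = -70.90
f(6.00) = -91.70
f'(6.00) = -34.42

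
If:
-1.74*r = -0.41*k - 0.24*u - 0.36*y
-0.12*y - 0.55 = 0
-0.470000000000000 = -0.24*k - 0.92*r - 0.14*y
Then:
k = 4.34360845495722 - 0.277805737292401*u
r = 0.0724710619023654*u + 0.075218084214058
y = -4.58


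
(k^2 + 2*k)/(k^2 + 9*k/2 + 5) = 2*k/(2*k + 5)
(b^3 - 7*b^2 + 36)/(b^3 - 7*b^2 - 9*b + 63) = (b^2 - 4*b - 12)/(b^2 - 4*b - 21)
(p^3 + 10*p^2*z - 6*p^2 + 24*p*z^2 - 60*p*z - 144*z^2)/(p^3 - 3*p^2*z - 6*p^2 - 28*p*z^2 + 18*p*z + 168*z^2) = (-p - 6*z)/(-p + 7*z)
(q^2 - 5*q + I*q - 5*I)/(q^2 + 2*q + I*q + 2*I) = (q - 5)/(q + 2)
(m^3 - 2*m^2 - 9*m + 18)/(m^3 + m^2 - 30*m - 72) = (m^2 - 5*m + 6)/(m^2 - 2*m - 24)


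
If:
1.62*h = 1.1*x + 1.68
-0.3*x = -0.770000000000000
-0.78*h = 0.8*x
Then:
No Solution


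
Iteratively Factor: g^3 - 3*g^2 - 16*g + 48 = (g - 4)*(g^2 + g - 12) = (g - 4)*(g - 3)*(g + 4)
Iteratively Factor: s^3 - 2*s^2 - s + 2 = (s - 2)*(s^2 - 1) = (s - 2)*(s - 1)*(s + 1)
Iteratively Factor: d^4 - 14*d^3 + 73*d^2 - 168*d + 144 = (d - 4)*(d^3 - 10*d^2 + 33*d - 36) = (d - 4)*(d - 3)*(d^2 - 7*d + 12) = (d - 4)*(d - 3)^2*(d - 4)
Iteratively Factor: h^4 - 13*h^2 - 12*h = (h + 1)*(h^3 - h^2 - 12*h) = (h + 1)*(h + 3)*(h^2 - 4*h) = (h - 4)*(h + 1)*(h + 3)*(h)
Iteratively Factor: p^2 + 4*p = (p + 4)*(p)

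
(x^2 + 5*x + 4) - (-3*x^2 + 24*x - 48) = 4*x^2 - 19*x + 52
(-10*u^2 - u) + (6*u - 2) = -10*u^2 + 5*u - 2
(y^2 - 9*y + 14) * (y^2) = y^4 - 9*y^3 + 14*y^2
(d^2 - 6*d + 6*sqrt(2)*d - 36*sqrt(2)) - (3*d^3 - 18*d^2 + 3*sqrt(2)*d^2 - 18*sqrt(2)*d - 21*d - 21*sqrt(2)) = -3*d^3 - 3*sqrt(2)*d^2 + 19*d^2 + 15*d + 24*sqrt(2)*d - 15*sqrt(2)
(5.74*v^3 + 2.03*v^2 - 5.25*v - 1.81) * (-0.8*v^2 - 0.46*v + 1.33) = -4.592*v^5 - 4.2644*v^4 + 10.9004*v^3 + 6.5629*v^2 - 6.1499*v - 2.4073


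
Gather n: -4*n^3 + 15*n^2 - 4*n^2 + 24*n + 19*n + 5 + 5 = -4*n^3 + 11*n^2 + 43*n + 10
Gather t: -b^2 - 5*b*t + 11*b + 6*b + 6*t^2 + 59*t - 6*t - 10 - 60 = -b^2 + 17*b + 6*t^2 + t*(53 - 5*b) - 70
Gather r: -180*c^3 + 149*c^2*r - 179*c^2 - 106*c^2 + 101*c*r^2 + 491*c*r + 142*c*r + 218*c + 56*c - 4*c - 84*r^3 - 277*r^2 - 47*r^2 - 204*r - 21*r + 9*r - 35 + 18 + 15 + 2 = -180*c^3 - 285*c^2 + 270*c - 84*r^3 + r^2*(101*c - 324) + r*(149*c^2 + 633*c - 216)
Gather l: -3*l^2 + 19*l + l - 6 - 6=-3*l^2 + 20*l - 12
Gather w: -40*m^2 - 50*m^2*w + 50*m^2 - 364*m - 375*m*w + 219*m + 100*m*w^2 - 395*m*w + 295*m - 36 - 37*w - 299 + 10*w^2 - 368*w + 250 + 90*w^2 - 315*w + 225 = 10*m^2 + 150*m + w^2*(100*m + 100) + w*(-50*m^2 - 770*m - 720) + 140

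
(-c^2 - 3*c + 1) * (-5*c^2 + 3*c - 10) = 5*c^4 + 12*c^3 - 4*c^2 + 33*c - 10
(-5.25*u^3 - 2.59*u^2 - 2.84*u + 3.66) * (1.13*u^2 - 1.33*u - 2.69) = -5.9325*u^5 + 4.0558*u^4 + 14.358*u^3 + 14.8801*u^2 + 2.7718*u - 9.8454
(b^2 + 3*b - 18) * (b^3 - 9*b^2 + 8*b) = b^5 - 6*b^4 - 37*b^3 + 186*b^2 - 144*b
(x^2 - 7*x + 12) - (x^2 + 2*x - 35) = 47 - 9*x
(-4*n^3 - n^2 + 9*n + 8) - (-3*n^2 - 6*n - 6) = -4*n^3 + 2*n^2 + 15*n + 14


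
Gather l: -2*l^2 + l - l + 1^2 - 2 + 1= -2*l^2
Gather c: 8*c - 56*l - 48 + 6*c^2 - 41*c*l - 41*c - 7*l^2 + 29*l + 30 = 6*c^2 + c*(-41*l - 33) - 7*l^2 - 27*l - 18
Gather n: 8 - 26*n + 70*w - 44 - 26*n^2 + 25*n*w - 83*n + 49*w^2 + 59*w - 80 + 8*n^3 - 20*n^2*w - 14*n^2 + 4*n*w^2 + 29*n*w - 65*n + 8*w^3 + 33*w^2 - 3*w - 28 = 8*n^3 + n^2*(-20*w - 40) + n*(4*w^2 + 54*w - 174) + 8*w^3 + 82*w^2 + 126*w - 144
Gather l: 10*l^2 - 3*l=10*l^2 - 3*l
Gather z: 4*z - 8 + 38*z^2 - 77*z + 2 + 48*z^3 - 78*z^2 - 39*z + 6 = 48*z^3 - 40*z^2 - 112*z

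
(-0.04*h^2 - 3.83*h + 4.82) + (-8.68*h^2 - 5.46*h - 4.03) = -8.72*h^2 - 9.29*h + 0.79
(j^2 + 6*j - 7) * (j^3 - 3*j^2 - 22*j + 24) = j^5 + 3*j^4 - 47*j^3 - 87*j^2 + 298*j - 168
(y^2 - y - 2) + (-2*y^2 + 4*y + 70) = -y^2 + 3*y + 68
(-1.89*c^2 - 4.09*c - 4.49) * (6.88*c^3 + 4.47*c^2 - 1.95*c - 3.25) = -13.0032*c^5 - 36.5875*c^4 - 45.488*c^3 - 5.9523*c^2 + 22.048*c + 14.5925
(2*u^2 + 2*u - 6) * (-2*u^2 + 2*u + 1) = -4*u^4 + 18*u^2 - 10*u - 6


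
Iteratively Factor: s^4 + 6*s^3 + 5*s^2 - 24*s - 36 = (s + 3)*(s^3 + 3*s^2 - 4*s - 12) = (s + 3)^2*(s^2 - 4) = (s + 2)*(s + 3)^2*(s - 2)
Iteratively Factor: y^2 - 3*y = (y)*(y - 3)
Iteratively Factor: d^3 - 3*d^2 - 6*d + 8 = (d - 1)*(d^2 - 2*d - 8) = (d - 4)*(d - 1)*(d + 2)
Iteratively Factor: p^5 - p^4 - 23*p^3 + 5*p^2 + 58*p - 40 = (p - 5)*(p^4 + 4*p^3 - 3*p^2 - 10*p + 8) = (p - 5)*(p - 1)*(p^3 + 5*p^2 + 2*p - 8) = (p - 5)*(p - 1)^2*(p^2 + 6*p + 8) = (p - 5)*(p - 1)^2*(p + 2)*(p + 4)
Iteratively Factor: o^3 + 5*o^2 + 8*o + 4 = (o + 1)*(o^2 + 4*o + 4) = (o + 1)*(o + 2)*(o + 2)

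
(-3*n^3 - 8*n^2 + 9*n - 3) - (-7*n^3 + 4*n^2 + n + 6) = 4*n^3 - 12*n^2 + 8*n - 9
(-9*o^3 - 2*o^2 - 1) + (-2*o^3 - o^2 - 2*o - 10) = -11*o^3 - 3*o^2 - 2*o - 11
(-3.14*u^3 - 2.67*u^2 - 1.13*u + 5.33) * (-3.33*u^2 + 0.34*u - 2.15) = 10.4562*u^5 + 7.8235*u^4 + 9.6061*u^3 - 12.3926*u^2 + 4.2417*u - 11.4595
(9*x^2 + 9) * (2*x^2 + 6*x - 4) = 18*x^4 + 54*x^3 - 18*x^2 + 54*x - 36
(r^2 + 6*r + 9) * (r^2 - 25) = r^4 + 6*r^3 - 16*r^2 - 150*r - 225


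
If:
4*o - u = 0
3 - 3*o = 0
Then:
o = 1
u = 4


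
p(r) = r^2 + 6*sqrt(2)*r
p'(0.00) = 8.49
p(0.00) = 0.00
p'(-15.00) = -21.51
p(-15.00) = 97.72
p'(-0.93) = 6.63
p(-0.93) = -7.03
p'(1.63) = 11.75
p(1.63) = 16.49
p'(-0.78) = 6.93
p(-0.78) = -6.01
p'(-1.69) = 5.11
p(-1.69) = -11.48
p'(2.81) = 14.11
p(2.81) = 31.74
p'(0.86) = 10.21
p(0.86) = 8.04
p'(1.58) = 11.65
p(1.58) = 15.90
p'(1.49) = 11.47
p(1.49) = 14.86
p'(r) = 2*r + 6*sqrt(2)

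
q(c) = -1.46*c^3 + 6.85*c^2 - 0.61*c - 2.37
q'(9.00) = -232.09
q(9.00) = -517.35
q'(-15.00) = -1191.61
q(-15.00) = 6475.53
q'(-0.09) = -1.88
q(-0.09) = -2.26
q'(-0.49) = -8.37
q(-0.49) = -0.25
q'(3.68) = -9.51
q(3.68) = 15.39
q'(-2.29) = -54.95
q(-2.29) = 52.48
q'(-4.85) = -170.08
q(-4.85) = 328.28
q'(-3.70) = -111.26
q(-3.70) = 167.62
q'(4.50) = -27.66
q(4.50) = 0.56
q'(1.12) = 9.24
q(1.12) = 3.49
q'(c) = -4.38*c^2 + 13.7*c - 0.61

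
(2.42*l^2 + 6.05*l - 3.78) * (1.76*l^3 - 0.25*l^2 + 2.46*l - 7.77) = 4.2592*l^5 + 10.043*l^4 - 2.2121*l^3 - 2.9754*l^2 - 56.3073*l + 29.3706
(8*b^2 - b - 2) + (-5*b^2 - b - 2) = 3*b^2 - 2*b - 4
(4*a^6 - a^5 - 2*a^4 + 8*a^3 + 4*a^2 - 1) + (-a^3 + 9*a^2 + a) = 4*a^6 - a^5 - 2*a^4 + 7*a^3 + 13*a^2 + a - 1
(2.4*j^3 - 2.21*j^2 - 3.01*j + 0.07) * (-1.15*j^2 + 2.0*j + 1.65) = -2.76*j^5 + 7.3415*j^4 + 3.0015*j^3 - 9.747*j^2 - 4.8265*j + 0.1155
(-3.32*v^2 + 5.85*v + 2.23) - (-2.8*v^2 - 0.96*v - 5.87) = -0.52*v^2 + 6.81*v + 8.1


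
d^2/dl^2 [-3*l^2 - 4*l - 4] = -6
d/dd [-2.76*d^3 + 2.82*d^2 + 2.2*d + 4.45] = -8.28*d^2 + 5.64*d + 2.2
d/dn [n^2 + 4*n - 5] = 2*n + 4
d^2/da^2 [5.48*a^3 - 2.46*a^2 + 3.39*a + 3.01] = 32.88*a - 4.92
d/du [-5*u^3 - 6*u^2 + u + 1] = -15*u^2 - 12*u + 1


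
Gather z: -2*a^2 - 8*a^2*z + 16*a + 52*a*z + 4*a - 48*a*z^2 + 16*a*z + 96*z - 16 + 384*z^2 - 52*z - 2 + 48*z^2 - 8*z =-2*a^2 + 20*a + z^2*(432 - 48*a) + z*(-8*a^2 + 68*a + 36) - 18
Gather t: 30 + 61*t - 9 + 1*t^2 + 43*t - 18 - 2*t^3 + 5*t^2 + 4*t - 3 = -2*t^3 + 6*t^2 + 108*t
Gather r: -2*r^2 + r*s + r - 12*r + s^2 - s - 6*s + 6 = -2*r^2 + r*(s - 11) + s^2 - 7*s + 6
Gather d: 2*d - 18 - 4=2*d - 22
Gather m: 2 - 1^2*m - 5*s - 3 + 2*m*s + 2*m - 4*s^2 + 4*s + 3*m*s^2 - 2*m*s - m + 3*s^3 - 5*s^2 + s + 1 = 3*m*s^2 + 3*s^3 - 9*s^2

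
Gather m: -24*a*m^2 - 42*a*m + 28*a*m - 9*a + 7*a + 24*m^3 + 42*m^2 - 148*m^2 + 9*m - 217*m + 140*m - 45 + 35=-2*a + 24*m^3 + m^2*(-24*a - 106) + m*(-14*a - 68) - 10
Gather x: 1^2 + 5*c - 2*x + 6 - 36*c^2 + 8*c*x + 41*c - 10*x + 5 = -36*c^2 + 46*c + x*(8*c - 12) + 12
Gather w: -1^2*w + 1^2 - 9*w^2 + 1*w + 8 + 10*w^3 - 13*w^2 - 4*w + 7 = 10*w^3 - 22*w^2 - 4*w + 16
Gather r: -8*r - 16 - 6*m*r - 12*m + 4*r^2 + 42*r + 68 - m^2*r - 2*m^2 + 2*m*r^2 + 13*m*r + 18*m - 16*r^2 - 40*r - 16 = -2*m^2 + 6*m + r^2*(2*m - 12) + r*(-m^2 + 7*m - 6) + 36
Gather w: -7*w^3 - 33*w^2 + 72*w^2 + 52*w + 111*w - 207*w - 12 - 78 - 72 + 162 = -7*w^3 + 39*w^2 - 44*w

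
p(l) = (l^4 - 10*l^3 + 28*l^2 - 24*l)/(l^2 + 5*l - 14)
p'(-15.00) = -32.20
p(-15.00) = 669.38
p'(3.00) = -0.81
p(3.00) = -0.90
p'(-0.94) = 5.42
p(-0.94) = -3.16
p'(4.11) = -0.14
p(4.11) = -1.48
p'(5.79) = 1.59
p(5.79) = -0.36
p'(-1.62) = 10.06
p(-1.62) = -8.31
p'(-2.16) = 15.64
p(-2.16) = -15.15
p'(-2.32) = 17.75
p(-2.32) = -17.82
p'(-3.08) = 32.14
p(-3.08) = -36.24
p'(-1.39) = 8.24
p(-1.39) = -6.21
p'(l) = (-2*l - 5)*(l^4 - 10*l^3 + 28*l^2 - 24*l)/(l^2 + 5*l - 14)^2 + (4*l^3 - 30*l^2 + 56*l - 24)/(l^2 + 5*l - 14)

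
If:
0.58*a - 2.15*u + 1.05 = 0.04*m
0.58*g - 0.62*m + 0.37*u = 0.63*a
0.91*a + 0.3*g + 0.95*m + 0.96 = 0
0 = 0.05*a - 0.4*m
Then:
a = -0.64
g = -0.99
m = -0.08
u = 0.32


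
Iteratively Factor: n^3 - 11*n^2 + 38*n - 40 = (n - 4)*(n^2 - 7*n + 10) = (n - 5)*(n - 4)*(n - 2)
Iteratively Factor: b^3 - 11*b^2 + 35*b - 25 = (b - 1)*(b^2 - 10*b + 25) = (b - 5)*(b - 1)*(b - 5)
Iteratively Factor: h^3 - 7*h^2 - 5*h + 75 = (h - 5)*(h^2 - 2*h - 15) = (h - 5)^2*(h + 3)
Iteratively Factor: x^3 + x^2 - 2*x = (x)*(x^2 + x - 2) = x*(x - 1)*(x + 2)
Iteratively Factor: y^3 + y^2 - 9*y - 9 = (y + 3)*(y^2 - 2*y - 3) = (y - 3)*(y + 3)*(y + 1)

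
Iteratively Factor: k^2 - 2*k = (k)*(k - 2)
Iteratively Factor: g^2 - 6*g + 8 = (g - 4)*(g - 2)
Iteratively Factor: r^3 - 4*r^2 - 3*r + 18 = (r + 2)*(r^2 - 6*r + 9) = (r - 3)*(r + 2)*(r - 3)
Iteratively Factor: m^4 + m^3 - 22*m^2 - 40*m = (m - 5)*(m^3 + 6*m^2 + 8*m) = (m - 5)*(m + 4)*(m^2 + 2*m) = (m - 5)*(m + 2)*(m + 4)*(m)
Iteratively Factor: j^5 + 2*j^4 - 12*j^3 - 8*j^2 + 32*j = (j + 2)*(j^4 - 12*j^2 + 16*j) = (j + 2)*(j + 4)*(j^3 - 4*j^2 + 4*j) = (j - 2)*(j + 2)*(j + 4)*(j^2 - 2*j) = j*(j - 2)*(j + 2)*(j + 4)*(j - 2)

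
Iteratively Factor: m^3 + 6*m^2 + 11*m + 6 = (m + 1)*(m^2 + 5*m + 6) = (m + 1)*(m + 3)*(m + 2)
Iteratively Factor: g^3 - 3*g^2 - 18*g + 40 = (g - 2)*(g^2 - g - 20) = (g - 5)*(g - 2)*(g + 4)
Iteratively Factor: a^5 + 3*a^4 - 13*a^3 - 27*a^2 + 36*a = (a)*(a^4 + 3*a^3 - 13*a^2 - 27*a + 36) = a*(a + 4)*(a^3 - a^2 - 9*a + 9) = a*(a - 1)*(a + 4)*(a^2 - 9) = a*(a - 1)*(a + 3)*(a + 4)*(a - 3)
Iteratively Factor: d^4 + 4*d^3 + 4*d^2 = (d)*(d^3 + 4*d^2 + 4*d) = d*(d + 2)*(d^2 + 2*d) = d*(d + 2)^2*(d)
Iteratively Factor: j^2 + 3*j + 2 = (j + 2)*(j + 1)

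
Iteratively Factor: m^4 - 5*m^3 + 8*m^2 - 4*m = (m - 1)*(m^3 - 4*m^2 + 4*m) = (m - 2)*(m - 1)*(m^2 - 2*m) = (m - 2)^2*(m - 1)*(m)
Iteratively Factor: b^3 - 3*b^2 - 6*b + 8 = (b - 4)*(b^2 + b - 2) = (b - 4)*(b - 1)*(b + 2)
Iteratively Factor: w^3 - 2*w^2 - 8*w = (w - 4)*(w^2 + 2*w) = w*(w - 4)*(w + 2)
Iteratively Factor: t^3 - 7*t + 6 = (t + 3)*(t^2 - 3*t + 2) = (t - 2)*(t + 3)*(t - 1)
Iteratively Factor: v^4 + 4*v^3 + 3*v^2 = (v)*(v^3 + 4*v^2 + 3*v) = v*(v + 1)*(v^2 + 3*v) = v^2*(v + 1)*(v + 3)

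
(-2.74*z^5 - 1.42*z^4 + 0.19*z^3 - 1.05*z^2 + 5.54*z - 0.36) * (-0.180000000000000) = 0.4932*z^5 + 0.2556*z^4 - 0.0342*z^3 + 0.189*z^2 - 0.9972*z + 0.0648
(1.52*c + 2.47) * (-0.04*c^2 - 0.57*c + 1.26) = -0.0608*c^3 - 0.9652*c^2 + 0.5073*c + 3.1122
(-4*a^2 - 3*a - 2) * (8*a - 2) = -32*a^3 - 16*a^2 - 10*a + 4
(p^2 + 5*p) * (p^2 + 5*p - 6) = p^4 + 10*p^3 + 19*p^2 - 30*p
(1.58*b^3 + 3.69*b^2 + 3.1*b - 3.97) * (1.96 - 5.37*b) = -8.4846*b^4 - 16.7185*b^3 - 9.4146*b^2 + 27.3949*b - 7.7812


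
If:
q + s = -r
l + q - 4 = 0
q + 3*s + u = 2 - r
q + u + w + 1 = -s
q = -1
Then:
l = 5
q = -1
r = -w - 1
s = w + 2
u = -2*w - 2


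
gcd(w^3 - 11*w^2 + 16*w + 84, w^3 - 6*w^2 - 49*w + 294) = w^2 - 13*w + 42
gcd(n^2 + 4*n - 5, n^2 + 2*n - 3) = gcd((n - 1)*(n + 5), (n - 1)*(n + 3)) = n - 1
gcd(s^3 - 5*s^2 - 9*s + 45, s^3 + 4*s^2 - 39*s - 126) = s + 3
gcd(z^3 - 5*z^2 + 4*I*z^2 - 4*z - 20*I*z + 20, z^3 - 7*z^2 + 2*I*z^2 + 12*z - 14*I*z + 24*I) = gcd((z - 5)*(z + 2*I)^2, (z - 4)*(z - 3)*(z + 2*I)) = z + 2*I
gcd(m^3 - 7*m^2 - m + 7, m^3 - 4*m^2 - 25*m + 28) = m^2 - 8*m + 7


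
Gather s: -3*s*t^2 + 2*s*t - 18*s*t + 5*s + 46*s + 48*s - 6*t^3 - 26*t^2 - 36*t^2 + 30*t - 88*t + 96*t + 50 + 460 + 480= s*(-3*t^2 - 16*t + 99) - 6*t^3 - 62*t^2 + 38*t + 990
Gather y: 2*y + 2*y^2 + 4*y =2*y^2 + 6*y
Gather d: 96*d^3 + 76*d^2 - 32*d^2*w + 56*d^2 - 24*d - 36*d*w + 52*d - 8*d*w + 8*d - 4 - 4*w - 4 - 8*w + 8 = 96*d^3 + d^2*(132 - 32*w) + d*(36 - 44*w) - 12*w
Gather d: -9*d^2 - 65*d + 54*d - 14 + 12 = -9*d^2 - 11*d - 2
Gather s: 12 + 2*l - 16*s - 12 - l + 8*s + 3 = l - 8*s + 3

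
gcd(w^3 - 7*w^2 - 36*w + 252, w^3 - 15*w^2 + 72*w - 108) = w - 6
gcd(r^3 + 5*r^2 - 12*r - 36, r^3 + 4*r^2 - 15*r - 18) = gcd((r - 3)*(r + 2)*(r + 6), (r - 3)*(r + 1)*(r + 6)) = r^2 + 3*r - 18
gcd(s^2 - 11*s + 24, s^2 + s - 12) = s - 3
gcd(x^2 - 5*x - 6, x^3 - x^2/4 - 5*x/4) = x + 1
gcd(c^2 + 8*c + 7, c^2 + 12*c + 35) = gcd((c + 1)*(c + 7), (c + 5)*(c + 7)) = c + 7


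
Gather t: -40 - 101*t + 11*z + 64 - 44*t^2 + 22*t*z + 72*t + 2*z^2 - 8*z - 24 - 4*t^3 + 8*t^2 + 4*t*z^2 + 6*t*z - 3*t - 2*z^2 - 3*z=-4*t^3 - 36*t^2 + t*(4*z^2 + 28*z - 32)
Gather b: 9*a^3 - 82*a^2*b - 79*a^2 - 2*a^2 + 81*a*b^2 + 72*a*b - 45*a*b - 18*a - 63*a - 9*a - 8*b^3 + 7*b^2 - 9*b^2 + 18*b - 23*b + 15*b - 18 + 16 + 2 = 9*a^3 - 81*a^2 - 90*a - 8*b^3 + b^2*(81*a - 2) + b*(-82*a^2 + 27*a + 10)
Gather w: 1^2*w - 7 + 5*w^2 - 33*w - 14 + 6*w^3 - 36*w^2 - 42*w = 6*w^3 - 31*w^2 - 74*w - 21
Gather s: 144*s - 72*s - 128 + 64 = 72*s - 64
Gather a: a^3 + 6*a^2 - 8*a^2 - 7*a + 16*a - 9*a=a^3 - 2*a^2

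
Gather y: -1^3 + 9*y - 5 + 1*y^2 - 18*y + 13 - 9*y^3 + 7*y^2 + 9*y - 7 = -9*y^3 + 8*y^2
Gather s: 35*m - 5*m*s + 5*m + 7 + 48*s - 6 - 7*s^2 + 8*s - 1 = 40*m - 7*s^2 + s*(56 - 5*m)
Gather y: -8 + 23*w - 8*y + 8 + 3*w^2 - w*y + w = 3*w^2 + 24*w + y*(-w - 8)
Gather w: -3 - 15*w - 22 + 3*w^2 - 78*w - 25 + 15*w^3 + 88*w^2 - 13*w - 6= 15*w^3 + 91*w^2 - 106*w - 56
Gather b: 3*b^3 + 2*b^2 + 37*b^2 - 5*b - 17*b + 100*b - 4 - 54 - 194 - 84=3*b^3 + 39*b^2 + 78*b - 336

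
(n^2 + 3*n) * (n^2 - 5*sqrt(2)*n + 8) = n^4 - 5*sqrt(2)*n^3 + 3*n^3 - 15*sqrt(2)*n^2 + 8*n^2 + 24*n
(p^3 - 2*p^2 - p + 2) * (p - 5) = p^4 - 7*p^3 + 9*p^2 + 7*p - 10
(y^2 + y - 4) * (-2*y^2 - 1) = -2*y^4 - 2*y^3 + 7*y^2 - y + 4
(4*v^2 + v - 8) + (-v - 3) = 4*v^2 - 11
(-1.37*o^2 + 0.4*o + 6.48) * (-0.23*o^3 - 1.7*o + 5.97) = 0.3151*o^5 - 0.092*o^4 + 0.8386*o^3 - 8.8589*o^2 - 8.628*o + 38.6856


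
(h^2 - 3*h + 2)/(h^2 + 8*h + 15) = (h^2 - 3*h + 2)/(h^2 + 8*h + 15)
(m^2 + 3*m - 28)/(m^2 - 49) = (m - 4)/(m - 7)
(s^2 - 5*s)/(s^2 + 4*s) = (s - 5)/(s + 4)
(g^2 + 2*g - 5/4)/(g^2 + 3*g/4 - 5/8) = 2*(2*g + 5)/(4*g + 5)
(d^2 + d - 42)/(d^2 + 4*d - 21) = (d - 6)/(d - 3)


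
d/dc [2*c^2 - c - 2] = 4*c - 1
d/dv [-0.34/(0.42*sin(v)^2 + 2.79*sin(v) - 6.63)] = (0.2856*sin(v) + 0.9486)*cos(v)/(0.42*sin(v)^2 + 2.79*sin(v) - 6.63)^2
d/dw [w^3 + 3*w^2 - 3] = 3*w*(w + 2)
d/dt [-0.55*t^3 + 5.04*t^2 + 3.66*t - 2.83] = -1.65*t^2 + 10.08*t + 3.66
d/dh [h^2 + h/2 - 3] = 2*h + 1/2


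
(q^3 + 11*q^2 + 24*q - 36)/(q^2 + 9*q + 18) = (q^2 + 5*q - 6)/(q + 3)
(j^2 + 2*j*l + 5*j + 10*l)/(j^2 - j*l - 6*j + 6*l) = (j^2 + 2*j*l + 5*j + 10*l)/(j^2 - j*l - 6*j + 6*l)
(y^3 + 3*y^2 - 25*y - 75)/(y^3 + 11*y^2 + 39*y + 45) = (y - 5)/(y + 3)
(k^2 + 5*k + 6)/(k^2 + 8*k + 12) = (k + 3)/(k + 6)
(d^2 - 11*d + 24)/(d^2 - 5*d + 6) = (d - 8)/(d - 2)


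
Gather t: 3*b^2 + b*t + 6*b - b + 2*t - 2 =3*b^2 + 5*b + t*(b + 2) - 2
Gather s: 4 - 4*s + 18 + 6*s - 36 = 2*s - 14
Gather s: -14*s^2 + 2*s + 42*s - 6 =-14*s^2 + 44*s - 6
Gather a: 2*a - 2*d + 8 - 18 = 2*a - 2*d - 10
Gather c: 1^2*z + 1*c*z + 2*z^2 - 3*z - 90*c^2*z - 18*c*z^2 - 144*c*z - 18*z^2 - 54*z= -90*c^2*z + c*(-18*z^2 - 143*z) - 16*z^2 - 56*z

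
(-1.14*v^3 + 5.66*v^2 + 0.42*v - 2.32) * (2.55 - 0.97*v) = 1.1058*v^4 - 8.3972*v^3 + 14.0256*v^2 + 3.3214*v - 5.916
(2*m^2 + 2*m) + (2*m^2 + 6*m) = 4*m^2 + 8*m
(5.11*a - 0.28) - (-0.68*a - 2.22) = 5.79*a + 1.94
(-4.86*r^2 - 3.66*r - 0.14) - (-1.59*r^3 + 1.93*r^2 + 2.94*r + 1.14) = 1.59*r^3 - 6.79*r^2 - 6.6*r - 1.28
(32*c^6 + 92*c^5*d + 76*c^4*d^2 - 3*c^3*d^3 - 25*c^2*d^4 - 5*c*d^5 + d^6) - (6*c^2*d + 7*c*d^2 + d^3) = 32*c^6 + 92*c^5*d + 76*c^4*d^2 - 3*c^3*d^3 - 25*c^2*d^4 - 6*c^2*d - 5*c*d^5 - 7*c*d^2 + d^6 - d^3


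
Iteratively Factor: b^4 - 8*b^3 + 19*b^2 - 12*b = (b - 1)*(b^3 - 7*b^2 + 12*b) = (b - 3)*(b - 1)*(b^2 - 4*b) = b*(b - 3)*(b - 1)*(b - 4)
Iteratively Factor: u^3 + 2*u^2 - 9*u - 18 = (u - 3)*(u^2 + 5*u + 6) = (u - 3)*(u + 3)*(u + 2)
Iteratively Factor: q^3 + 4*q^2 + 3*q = (q + 1)*(q^2 + 3*q) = (q + 1)*(q + 3)*(q)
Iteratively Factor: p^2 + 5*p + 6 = (p + 3)*(p + 2)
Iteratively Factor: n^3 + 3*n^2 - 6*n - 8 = (n + 4)*(n^2 - n - 2) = (n + 1)*(n + 4)*(n - 2)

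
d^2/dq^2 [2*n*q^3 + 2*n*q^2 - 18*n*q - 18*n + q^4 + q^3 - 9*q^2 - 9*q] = 12*n*q + 4*n + 12*q^2 + 6*q - 18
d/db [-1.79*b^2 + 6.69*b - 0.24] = 6.69 - 3.58*b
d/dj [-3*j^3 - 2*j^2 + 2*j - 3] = -9*j^2 - 4*j + 2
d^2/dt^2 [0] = 0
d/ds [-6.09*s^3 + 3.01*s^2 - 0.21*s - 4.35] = -18.27*s^2 + 6.02*s - 0.21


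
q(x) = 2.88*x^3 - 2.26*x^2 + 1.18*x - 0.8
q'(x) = 8.64*x^2 - 4.52*x + 1.18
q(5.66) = 455.68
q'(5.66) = 252.38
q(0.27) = -0.59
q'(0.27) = 0.59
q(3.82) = 131.27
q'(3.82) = 109.99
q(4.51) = 222.75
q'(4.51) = 156.53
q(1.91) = 13.28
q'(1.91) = 24.07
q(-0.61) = -3.01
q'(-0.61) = 7.15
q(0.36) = -0.53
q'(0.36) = 0.67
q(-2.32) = -51.66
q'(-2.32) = 58.17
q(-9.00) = -2294.00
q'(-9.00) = 741.70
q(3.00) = 60.16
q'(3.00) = 65.38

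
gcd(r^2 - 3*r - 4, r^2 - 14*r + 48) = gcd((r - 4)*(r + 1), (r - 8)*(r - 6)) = 1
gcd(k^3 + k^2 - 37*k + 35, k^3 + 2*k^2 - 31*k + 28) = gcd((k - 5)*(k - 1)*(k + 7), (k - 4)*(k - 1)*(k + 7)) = k^2 + 6*k - 7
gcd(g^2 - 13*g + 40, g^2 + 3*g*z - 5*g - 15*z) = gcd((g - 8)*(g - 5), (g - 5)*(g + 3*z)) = g - 5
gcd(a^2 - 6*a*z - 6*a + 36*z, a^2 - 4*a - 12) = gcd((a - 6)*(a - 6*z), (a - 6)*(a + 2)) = a - 6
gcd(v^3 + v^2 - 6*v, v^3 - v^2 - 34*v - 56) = 1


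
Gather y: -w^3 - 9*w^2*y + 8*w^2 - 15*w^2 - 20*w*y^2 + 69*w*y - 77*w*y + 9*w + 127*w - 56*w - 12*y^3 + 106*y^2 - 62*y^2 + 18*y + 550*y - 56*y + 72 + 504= -w^3 - 7*w^2 + 80*w - 12*y^3 + y^2*(44 - 20*w) + y*(-9*w^2 - 8*w + 512) + 576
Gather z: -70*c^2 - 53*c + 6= -70*c^2 - 53*c + 6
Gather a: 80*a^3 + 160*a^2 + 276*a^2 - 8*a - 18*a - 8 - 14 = 80*a^3 + 436*a^2 - 26*a - 22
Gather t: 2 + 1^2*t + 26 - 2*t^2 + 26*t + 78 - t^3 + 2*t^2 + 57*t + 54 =-t^3 + 84*t + 160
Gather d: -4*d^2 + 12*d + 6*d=-4*d^2 + 18*d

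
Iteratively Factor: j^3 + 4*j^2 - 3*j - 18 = (j + 3)*(j^2 + j - 6) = (j + 3)^2*(j - 2)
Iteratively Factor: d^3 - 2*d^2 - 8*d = (d - 4)*(d^2 + 2*d) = (d - 4)*(d + 2)*(d)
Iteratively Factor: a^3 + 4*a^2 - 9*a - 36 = (a - 3)*(a^2 + 7*a + 12) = (a - 3)*(a + 4)*(a + 3)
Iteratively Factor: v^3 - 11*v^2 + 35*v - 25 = (v - 1)*(v^2 - 10*v + 25) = (v - 5)*(v - 1)*(v - 5)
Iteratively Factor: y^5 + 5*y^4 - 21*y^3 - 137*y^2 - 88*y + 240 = (y + 4)*(y^4 + y^3 - 25*y^2 - 37*y + 60) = (y + 4)^2*(y^3 - 3*y^2 - 13*y + 15) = (y + 3)*(y + 4)^2*(y^2 - 6*y + 5) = (y - 1)*(y + 3)*(y + 4)^2*(y - 5)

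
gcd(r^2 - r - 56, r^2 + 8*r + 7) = r + 7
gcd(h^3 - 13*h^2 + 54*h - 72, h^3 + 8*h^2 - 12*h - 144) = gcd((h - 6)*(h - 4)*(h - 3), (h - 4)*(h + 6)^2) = h - 4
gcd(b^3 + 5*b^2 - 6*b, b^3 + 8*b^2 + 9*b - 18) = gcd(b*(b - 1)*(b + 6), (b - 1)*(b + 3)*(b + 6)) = b^2 + 5*b - 6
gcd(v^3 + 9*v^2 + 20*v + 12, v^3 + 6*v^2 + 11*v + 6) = v^2 + 3*v + 2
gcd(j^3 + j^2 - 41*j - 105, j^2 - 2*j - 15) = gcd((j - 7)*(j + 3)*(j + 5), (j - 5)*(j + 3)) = j + 3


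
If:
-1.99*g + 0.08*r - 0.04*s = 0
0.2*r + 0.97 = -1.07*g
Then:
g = -0.0165425971877585*s - 0.160463192721257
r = 0.0885028949545079*s - 3.99152191894127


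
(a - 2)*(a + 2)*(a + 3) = a^3 + 3*a^2 - 4*a - 12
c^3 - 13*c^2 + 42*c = c*(c - 7)*(c - 6)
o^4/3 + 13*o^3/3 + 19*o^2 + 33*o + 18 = (o/3 + 1)*(o + 1)*(o + 3)*(o + 6)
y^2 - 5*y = y*(y - 5)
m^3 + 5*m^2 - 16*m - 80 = (m - 4)*(m + 4)*(m + 5)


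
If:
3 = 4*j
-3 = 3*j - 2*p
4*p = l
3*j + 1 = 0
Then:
No Solution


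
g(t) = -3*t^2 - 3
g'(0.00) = 0.00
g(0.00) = -3.00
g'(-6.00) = 36.00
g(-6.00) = -111.00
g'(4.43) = -26.58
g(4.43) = -61.87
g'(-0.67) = 4.02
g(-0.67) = -4.35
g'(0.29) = -1.74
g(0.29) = -3.25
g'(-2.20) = 13.20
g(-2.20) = -17.52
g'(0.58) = -3.48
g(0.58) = -4.01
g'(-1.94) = 11.64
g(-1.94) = -14.29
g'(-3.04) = 18.24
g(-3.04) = -30.72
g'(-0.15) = 0.90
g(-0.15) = -3.07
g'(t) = -6*t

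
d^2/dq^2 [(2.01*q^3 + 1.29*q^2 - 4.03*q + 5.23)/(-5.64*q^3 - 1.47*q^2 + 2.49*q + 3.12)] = (-48.739752*q^6 + 599.790312*q^5 - 2329.031232*q^4 - 933.769386*q^3 + 1094.66991*q^2 - 443.825082*q - 200.55807)/(179.406144*q^9 + 140.280336*q^8 - 201.055284*q^7 - 418.425885*q^6 - 66.440007*q^5 + 270.012609*q^4 + 217.788615*q^3 - 15.104232*q^2 - 72.715968*q - 30.371328)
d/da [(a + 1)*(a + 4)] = 2*a + 5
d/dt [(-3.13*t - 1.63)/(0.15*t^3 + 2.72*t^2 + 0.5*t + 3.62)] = (0.939*t^3 + 9.2471*t^2 + 8.8672*t - 10.5156)/(0.0225*t^6 + 0.816*t^5 + 7.5484*t^4 + 3.806*t^3 + 19.9428*t^2 + 3.62*t + 13.1044)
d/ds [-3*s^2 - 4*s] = -6*s - 4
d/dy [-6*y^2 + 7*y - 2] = 7 - 12*y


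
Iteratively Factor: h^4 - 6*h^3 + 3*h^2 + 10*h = (h - 5)*(h^3 - h^2 - 2*h) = h*(h - 5)*(h^2 - h - 2) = h*(h - 5)*(h - 2)*(h + 1)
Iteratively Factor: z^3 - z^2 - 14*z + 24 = (z + 4)*(z^2 - 5*z + 6) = (z - 2)*(z + 4)*(z - 3)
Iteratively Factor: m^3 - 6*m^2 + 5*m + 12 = (m + 1)*(m^2 - 7*m + 12) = (m - 3)*(m + 1)*(m - 4)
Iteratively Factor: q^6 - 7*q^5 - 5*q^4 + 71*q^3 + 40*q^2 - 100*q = (q + 2)*(q^5 - 9*q^4 + 13*q^3 + 45*q^2 - 50*q) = (q - 5)*(q + 2)*(q^4 - 4*q^3 - 7*q^2 + 10*q) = (q - 5)*(q + 2)^2*(q^3 - 6*q^2 + 5*q) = (q - 5)^2*(q + 2)^2*(q^2 - q) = (q - 5)^2*(q - 1)*(q + 2)^2*(q)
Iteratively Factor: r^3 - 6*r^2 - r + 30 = (r - 3)*(r^2 - 3*r - 10) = (r - 3)*(r + 2)*(r - 5)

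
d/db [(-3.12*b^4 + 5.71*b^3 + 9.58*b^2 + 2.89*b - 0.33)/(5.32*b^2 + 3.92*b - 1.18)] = (-33.1968*b^5 - 6.31399999999999*b^4 + 59.4928*b^3 + 1.9654*b^2 - 19.0976*b - 2.1166)/(28.3024*b^4 + 41.7088*b^3 + 2.8112*b^2 - 9.2512*b + 1.3924)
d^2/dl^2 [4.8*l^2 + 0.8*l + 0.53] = 9.60000000000000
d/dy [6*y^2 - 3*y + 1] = 12*y - 3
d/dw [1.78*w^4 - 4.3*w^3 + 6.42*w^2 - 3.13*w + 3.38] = 7.12*w^3 - 12.9*w^2 + 12.84*w - 3.13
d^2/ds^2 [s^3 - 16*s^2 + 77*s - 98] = 6*s - 32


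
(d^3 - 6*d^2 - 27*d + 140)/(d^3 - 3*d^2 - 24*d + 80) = (d - 7)/(d - 4)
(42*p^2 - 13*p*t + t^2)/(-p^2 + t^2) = (-42*p^2 + 13*p*t - t^2)/(p^2 - t^2)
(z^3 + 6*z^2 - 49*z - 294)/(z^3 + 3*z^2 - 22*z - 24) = (z^2 - 49)/(z^2 - 3*z - 4)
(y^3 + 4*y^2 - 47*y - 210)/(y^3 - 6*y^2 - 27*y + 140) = (y + 6)/(y - 4)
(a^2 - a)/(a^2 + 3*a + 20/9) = 9*a*(a - 1)/(9*a^2 + 27*a + 20)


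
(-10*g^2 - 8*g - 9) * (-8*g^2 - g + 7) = 80*g^4 + 74*g^3 + 10*g^2 - 47*g - 63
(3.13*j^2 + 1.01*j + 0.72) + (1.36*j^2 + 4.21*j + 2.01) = 4.49*j^2 + 5.22*j + 2.73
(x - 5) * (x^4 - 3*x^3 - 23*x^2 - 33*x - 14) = x^5 - 8*x^4 - 8*x^3 + 82*x^2 + 151*x + 70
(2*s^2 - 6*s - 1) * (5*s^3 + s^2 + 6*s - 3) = 10*s^5 - 28*s^4 + s^3 - 43*s^2 + 12*s + 3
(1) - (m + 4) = -m - 3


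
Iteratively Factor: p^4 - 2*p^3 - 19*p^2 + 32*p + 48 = (p - 3)*(p^3 + p^2 - 16*p - 16) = (p - 3)*(p + 4)*(p^2 - 3*p - 4) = (p - 3)*(p + 1)*(p + 4)*(p - 4)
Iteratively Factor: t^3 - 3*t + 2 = (t - 1)*(t^2 + t - 2) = (t - 1)*(t + 2)*(t - 1)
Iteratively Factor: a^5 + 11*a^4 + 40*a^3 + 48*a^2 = (a)*(a^4 + 11*a^3 + 40*a^2 + 48*a) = a^2*(a^3 + 11*a^2 + 40*a + 48) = a^2*(a + 3)*(a^2 + 8*a + 16) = a^2*(a + 3)*(a + 4)*(a + 4)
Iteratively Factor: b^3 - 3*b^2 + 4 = (b - 2)*(b^2 - b - 2) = (b - 2)^2*(b + 1)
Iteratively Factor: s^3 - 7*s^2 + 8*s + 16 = (s - 4)*(s^2 - 3*s - 4) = (s - 4)*(s + 1)*(s - 4)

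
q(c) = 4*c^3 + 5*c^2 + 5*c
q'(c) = 12*c^2 + 10*c + 5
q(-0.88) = -3.25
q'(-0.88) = 5.49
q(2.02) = 63.47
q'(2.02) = 74.16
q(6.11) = 1129.61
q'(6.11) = 514.09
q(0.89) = 11.23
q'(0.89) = 23.41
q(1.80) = 48.53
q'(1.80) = 61.88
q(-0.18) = -0.76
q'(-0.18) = 3.59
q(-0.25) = -1.00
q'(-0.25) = 3.25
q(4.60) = 518.14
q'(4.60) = 304.92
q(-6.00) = -714.00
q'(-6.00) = 377.00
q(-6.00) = -714.00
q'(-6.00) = 377.00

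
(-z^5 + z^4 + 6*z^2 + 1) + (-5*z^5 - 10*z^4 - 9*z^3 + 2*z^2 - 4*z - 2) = -6*z^5 - 9*z^4 - 9*z^3 + 8*z^2 - 4*z - 1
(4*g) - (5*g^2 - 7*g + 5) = -5*g^2 + 11*g - 5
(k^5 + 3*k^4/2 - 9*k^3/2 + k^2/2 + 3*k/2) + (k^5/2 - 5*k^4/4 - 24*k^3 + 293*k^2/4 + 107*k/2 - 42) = 3*k^5/2 + k^4/4 - 57*k^3/2 + 295*k^2/4 + 55*k - 42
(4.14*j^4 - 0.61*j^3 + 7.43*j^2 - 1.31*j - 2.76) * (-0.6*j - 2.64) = -2.484*j^5 - 10.5636*j^4 - 2.8476*j^3 - 18.8292*j^2 + 5.1144*j + 7.2864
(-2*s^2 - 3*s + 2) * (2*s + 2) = -4*s^3 - 10*s^2 - 2*s + 4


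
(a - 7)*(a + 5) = a^2 - 2*a - 35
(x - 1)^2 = x^2 - 2*x + 1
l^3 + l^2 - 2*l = l*(l - 1)*(l + 2)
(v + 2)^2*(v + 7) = v^3 + 11*v^2 + 32*v + 28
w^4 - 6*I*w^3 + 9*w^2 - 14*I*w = w*(w - 7*I)*(w - I)*(w + 2*I)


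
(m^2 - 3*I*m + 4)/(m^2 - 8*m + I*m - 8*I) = (m - 4*I)/(m - 8)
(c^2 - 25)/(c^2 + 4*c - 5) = (c - 5)/(c - 1)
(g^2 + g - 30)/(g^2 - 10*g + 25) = (g + 6)/(g - 5)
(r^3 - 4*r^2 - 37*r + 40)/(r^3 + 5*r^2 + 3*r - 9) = (r^2 - 3*r - 40)/(r^2 + 6*r + 9)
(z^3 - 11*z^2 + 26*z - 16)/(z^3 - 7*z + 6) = (z - 8)/(z + 3)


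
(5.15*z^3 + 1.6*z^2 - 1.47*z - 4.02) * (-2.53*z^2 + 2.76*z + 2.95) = -13.0295*z^5 + 10.166*z^4 + 23.3276*z^3 + 10.8334*z^2 - 15.4317*z - 11.859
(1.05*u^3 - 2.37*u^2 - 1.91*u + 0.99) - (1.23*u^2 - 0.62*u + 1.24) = 1.05*u^3 - 3.6*u^2 - 1.29*u - 0.25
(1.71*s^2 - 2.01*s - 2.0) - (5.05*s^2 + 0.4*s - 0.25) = -3.34*s^2 - 2.41*s - 1.75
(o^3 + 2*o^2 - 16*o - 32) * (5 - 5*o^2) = -5*o^5 - 10*o^4 + 85*o^3 + 170*o^2 - 80*o - 160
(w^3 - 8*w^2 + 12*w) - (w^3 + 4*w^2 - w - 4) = -12*w^2 + 13*w + 4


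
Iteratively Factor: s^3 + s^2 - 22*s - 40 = (s - 5)*(s^2 + 6*s + 8) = (s - 5)*(s + 4)*(s + 2)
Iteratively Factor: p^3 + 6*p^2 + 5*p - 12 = (p + 4)*(p^2 + 2*p - 3) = (p + 3)*(p + 4)*(p - 1)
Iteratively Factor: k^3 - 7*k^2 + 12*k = (k - 3)*(k^2 - 4*k) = k*(k - 3)*(k - 4)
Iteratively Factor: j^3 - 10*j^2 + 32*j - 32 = (j - 2)*(j^2 - 8*j + 16) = (j - 4)*(j - 2)*(j - 4)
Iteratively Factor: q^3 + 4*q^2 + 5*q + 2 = (q + 1)*(q^2 + 3*q + 2) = (q + 1)*(q + 2)*(q + 1)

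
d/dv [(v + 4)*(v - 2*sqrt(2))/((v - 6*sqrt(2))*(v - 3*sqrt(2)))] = (-7*sqrt(2)*v^2 - 4*v^2 + 16*sqrt(2)*v + 72*v - 72*sqrt(2))/(v^4 - 18*sqrt(2)*v^3 + 234*v^2 - 648*sqrt(2)*v + 1296)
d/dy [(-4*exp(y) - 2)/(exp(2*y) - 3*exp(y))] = 2*(2*exp(2*y) + 2*exp(y) - 3)*exp(-y)/(exp(2*y) - 6*exp(y) + 9)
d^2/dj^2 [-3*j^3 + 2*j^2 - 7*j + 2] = 4 - 18*j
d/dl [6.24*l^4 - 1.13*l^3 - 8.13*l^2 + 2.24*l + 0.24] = 24.96*l^3 - 3.39*l^2 - 16.26*l + 2.24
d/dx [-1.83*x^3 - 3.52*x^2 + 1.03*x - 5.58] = -5.49*x^2 - 7.04*x + 1.03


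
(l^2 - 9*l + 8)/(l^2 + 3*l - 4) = (l - 8)/(l + 4)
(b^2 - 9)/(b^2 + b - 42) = (b^2 - 9)/(b^2 + b - 42)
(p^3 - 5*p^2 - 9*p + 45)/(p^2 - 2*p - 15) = p - 3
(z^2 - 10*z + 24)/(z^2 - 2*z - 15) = (-z^2 + 10*z - 24)/(-z^2 + 2*z + 15)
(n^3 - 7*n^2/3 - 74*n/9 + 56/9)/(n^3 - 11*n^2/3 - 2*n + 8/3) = (n + 7/3)/(n + 1)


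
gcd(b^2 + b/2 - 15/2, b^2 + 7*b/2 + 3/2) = b + 3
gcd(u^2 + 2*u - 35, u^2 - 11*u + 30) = u - 5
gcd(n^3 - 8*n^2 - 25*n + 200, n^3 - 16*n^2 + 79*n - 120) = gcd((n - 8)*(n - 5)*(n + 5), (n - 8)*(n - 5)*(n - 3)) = n^2 - 13*n + 40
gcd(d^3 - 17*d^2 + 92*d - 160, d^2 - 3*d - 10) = d - 5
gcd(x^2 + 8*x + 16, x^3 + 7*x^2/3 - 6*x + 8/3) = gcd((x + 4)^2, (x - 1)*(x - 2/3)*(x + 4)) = x + 4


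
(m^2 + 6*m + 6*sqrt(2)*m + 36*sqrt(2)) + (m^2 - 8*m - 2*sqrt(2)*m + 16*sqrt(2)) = 2*m^2 - 2*m + 4*sqrt(2)*m + 52*sqrt(2)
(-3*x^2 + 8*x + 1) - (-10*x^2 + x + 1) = 7*x^2 + 7*x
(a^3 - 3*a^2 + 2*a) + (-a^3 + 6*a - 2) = -3*a^2 + 8*a - 2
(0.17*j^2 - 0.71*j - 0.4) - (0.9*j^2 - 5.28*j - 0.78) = -0.73*j^2 + 4.57*j + 0.38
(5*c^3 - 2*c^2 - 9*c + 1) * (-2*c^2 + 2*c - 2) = -10*c^5 + 14*c^4 + 4*c^3 - 16*c^2 + 20*c - 2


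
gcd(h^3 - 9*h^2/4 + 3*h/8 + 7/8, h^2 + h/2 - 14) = 1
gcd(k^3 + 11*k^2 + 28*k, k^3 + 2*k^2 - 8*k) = k^2 + 4*k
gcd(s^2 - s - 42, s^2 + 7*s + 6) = s + 6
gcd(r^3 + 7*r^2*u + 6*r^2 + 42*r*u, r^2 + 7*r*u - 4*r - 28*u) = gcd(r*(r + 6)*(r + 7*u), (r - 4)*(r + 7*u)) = r + 7*u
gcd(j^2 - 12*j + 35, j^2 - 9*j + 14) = j - 7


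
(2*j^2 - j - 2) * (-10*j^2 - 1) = -20*j^4 + 10*j^3 + 18*j^2 + j + 2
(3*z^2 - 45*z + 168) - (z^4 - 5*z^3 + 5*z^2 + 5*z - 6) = -z^4 + 5*z^3 - 2*z^2 - 50*z + 174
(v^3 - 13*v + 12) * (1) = v^3 - 13*v + 12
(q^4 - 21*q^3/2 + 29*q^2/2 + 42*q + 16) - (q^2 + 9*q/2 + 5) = q^4 - 21*q^3/2 + 27*q^2/2 + 75*q/2 + 11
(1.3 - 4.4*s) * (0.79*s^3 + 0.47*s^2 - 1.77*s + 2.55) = -3.476*s^4 - 1.041*s^3 + 8.399*s^2 - 13.521*s + 3.315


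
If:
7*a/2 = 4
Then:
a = 8/7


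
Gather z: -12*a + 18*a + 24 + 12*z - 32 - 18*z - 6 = 6*a - 6*z - 14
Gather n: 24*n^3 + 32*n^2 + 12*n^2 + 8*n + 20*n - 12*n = 24*n^3 + 44*n^2 + 16*n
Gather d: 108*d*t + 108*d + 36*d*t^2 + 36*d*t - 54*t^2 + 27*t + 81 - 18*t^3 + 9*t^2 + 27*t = d*(36*t^2 + 144*t + 108) - 18*t^3 - 45*t^2 + 54*t + 81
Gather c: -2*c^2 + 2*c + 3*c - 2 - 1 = -2*c^2 + 5*c - 3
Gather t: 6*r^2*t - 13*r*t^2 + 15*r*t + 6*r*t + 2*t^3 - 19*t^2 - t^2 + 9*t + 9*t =2*t^3 + t^2*(-13*r - 20) + t*(6*r^2 + 21*r + 18)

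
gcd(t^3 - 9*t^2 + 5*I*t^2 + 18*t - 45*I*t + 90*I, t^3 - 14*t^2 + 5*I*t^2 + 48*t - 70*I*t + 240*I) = t^2 + t*(-6 + 5*I) - 30*I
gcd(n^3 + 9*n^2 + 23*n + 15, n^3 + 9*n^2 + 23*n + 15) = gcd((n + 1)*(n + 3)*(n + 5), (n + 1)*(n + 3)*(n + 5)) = n^3 + 9*n^2 + 23*n + 15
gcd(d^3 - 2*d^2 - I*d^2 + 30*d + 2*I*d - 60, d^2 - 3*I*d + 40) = d + 5*I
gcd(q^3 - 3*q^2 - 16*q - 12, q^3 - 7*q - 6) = q^2 + 3*q + 2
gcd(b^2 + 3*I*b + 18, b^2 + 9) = b - 3*I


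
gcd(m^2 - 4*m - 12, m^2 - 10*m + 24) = m - 6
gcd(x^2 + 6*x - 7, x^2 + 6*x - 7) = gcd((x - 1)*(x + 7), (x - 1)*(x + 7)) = x^2 + 6*x - 7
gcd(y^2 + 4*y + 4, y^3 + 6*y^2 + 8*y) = y + 2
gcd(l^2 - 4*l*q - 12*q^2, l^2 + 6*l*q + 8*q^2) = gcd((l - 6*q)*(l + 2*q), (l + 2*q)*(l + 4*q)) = l + 2*q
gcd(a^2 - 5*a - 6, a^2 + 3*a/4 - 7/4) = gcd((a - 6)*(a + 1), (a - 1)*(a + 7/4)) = 1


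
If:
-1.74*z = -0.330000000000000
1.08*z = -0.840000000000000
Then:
No Solution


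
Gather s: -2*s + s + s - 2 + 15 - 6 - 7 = 0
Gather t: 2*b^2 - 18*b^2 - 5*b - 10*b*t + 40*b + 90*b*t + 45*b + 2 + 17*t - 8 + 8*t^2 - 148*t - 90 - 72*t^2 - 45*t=-16*b^2 + 80*b - 64*t^2 + t*(80*b - 176) - 96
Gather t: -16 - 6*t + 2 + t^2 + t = t^2 - 5*t - 14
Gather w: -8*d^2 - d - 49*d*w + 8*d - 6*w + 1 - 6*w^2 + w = -8*d^2 + 7*d - 6*w^2 + w*(-49*d - 5) + 1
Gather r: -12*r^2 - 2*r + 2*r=-12*r^2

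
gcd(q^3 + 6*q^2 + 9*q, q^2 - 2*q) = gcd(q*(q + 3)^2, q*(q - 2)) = q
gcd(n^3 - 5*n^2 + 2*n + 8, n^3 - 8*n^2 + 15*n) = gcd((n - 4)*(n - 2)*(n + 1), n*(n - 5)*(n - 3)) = 1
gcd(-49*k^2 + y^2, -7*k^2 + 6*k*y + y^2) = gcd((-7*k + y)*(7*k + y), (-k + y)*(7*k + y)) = 7*k + y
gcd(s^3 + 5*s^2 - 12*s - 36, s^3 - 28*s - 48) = s + 2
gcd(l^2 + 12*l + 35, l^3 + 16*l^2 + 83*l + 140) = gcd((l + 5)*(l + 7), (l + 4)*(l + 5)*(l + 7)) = l^2 + 12*l + 35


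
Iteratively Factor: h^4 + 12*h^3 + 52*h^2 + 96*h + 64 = (h + 4)*(h^3 + 8*h^2 + 20*h + 16) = (h + 2)*(h + 4)*(h^2 + 6*h + 8) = (h + 2)^2*(h + 4)*(h + 4)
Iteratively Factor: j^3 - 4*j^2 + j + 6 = (j - 3)*(j^2 - j - 2) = (j - 3)*(j + 1)*(j - 2)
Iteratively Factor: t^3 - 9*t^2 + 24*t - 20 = (t - 2)*(t^2 - 7*t + 10) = (t - 5)*(t - 2)*(t - 2)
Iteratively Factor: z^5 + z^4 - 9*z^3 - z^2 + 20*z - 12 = (z + 2)*(z^4 - z^3 - 7*z^2 + 13*z - 6) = (z + 2)*(z + 3)*(z^3 - 4*z^2 + 5*z - 2) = (z - 1)*(z + 2)*(z + 3)*(z^2 - 3*z + 2) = (z - 2)*(z - 1)*(z + 2)*(z + 3)*(z - 1)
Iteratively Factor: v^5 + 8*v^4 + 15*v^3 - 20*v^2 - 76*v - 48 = (v + 3)*(v^4 + 5*v^3 - 20*v - 16) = (v - 2)*(v + 3)*(v^3 + 7*v^2 + 14*v + 8) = (v - 2)*(v + 2)*(v + 3)*(v^2 + 5*v + 4) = (v - 2)*(v + 2)*(v + 3)*(v + 4)*(v + 1)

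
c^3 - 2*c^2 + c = c*(c - 1)^2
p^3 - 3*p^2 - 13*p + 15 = (p - 5)*(p - 1)*(p + 3)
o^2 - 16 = (o - 4)*(o + 4)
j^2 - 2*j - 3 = (j - 3)*(j + 1)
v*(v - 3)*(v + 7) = v^3 + 4*v^2 - 21*v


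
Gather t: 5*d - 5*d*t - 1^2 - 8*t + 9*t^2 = 5*d + 9*t^2 + t*(-5*d - 8) - 1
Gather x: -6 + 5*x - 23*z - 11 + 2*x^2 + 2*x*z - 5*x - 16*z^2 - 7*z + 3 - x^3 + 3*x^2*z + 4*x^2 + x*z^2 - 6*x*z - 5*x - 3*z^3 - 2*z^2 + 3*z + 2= -x^3 + x^2*(3*z + 6) + x*(z^2 - 4*z - 5) - 3*z^3 - 18*z^2 - 27*z - 12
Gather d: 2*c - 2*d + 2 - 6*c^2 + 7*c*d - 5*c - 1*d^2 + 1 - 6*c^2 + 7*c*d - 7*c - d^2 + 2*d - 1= -12*c^2 + 14*c*d - 10*c - 2*d^2 + 2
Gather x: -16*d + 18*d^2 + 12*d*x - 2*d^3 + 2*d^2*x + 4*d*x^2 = -2*d^3 + 18*d^2 + 4*d*x^2 - 16*d + x*(2*d^2 + 12*d)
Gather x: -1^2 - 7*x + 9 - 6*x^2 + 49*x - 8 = -6*x^2 + 42*x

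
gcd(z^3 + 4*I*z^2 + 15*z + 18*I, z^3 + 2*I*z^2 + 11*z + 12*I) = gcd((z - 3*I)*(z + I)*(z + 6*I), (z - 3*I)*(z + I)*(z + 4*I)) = z^2 - 2*I*z + 3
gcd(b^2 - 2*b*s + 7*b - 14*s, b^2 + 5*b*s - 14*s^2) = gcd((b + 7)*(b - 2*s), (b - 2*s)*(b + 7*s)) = -b + 2*s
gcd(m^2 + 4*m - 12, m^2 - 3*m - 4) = 1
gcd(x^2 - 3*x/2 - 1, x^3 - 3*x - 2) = x - 2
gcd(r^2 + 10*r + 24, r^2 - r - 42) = r + 6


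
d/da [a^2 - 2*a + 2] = 2*a - 2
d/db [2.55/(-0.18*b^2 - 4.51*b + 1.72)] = (0.918*b + 11.5005)/(0.18*b^2 + 4.51*b - 1.72)^2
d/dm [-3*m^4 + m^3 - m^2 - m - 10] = -12*m^3 + 3*m^2 - 2*m - 1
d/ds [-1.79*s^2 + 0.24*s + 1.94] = 0.24 - 3.58*s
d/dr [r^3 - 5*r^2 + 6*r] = 3*r^2 - 10*r + 6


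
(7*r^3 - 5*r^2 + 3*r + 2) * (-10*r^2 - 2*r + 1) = -70*r^5 + 36*r^4 - 13*r^3 - 31*r^2 - r + 2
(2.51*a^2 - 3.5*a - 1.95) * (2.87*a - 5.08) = 7.2037*a^3 - 22.7958*a^2 + 12.1835*a + 9.906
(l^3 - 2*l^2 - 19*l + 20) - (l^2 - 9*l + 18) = l^3 - 3*l^2 - 10*l + 2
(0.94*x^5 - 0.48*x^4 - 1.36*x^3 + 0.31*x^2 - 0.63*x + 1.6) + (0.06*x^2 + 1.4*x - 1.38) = 0.94*x^5 - 0.48*x^4 - 1.36*x^3 + 0.37*x^2 + 0.77*x + 0.22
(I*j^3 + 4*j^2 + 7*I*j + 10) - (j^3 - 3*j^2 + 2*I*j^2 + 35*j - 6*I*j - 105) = -j^3 + I*j^3 + 7*j^2 - 2*I*j^2 - 35*j + 13*I*j + 115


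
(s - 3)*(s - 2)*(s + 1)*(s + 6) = s^4 + 2*s^3 - 23*s^2 + 12*s + 36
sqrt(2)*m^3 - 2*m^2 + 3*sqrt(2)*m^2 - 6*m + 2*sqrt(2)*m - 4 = (m + 2)*(m - sqrt(2))*(sqrt(2)*m + sqrt(2))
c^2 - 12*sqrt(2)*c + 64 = (c - 8*sqrt(2))*(c - 4*sqrt(2))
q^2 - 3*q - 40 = (q - 8)*(q + 5)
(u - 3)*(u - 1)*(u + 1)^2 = u^4 - 2*u^3 - 4*u^2 + 2*u + 3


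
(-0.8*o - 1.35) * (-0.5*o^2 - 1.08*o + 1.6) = 0.4*o^3 + 1.539*o^2 + 0.178*o - 2.16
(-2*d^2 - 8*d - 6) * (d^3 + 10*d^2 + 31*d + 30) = -2*d^5 - 28*d^4 - 148*d^3 - 368*d^2 - 426*d - 180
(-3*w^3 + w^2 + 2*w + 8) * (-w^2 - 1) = 3*w^5 - w^4 + w^3 - 9*w^2 - 2*w - 8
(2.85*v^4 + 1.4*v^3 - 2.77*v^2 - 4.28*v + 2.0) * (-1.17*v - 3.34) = -3.3345*v^5 - 11.157*v^4 - 1.4351*v^3 + 14.2594*v^2 + 11.9552*v - 6.68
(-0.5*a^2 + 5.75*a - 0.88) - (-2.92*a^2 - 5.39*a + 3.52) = 2.42*a^2 + 11.14*a - 4.4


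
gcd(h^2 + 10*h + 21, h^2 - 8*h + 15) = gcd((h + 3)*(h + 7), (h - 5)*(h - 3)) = 1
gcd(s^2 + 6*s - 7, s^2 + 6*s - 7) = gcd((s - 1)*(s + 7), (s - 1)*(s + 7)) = s^2 + 6*s - 7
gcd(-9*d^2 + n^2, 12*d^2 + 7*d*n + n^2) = 3*d + n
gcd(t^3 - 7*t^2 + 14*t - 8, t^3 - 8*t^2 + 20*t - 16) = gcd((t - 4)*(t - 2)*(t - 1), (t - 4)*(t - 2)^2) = t^2 - 6*t + 8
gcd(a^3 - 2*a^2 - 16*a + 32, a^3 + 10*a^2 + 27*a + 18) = 1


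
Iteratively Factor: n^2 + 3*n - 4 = (n + 4)*(n - 1)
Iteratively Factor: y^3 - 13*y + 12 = (y - 3)*(y^2 + 3*y - 4) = (y - 3)*(y + 4)*(y - 1)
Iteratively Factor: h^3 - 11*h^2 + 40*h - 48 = (h - 4)*(h^2 - 7*h + 12) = (h - 4)^2*(h - 3)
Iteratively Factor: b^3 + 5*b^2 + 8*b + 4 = (b + 1)*(b^2 + 4*b + 4) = (b + 1)*(b + 2)*(b + 2)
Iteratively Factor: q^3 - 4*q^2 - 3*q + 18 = (q - 3)*(q^2 - q - 6) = (q - 3)*(q + 2)*(q - 3)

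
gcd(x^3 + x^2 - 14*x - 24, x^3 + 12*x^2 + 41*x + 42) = x^2 + 5*x + 6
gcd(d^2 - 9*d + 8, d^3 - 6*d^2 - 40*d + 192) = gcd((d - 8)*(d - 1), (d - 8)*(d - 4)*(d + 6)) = d - 8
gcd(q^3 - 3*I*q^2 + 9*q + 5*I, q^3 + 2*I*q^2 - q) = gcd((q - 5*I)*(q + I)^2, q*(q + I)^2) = q^2 + 2*I*q - 1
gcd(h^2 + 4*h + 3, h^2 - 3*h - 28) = 1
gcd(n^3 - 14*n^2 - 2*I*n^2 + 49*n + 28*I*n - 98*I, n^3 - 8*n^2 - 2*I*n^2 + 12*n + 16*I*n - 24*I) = n - 2*I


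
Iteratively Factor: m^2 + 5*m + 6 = (m + 3)*(m + 2)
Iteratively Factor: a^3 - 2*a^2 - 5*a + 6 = (a - 1)*(a^2 - a - 6) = (a - 3)*(a - 1)*(a + 2)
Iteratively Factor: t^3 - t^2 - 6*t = (t)*(t^2 - t - 6) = t*(t - 3)*(t + 2)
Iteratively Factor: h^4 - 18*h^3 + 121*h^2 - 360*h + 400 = (h - 5)*(h^3 - 13*h^2 + 56*h - 80) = (h - 5)*(h - 4)*(h^2 - 9*h + 20) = (h - 5)^2*(h - 4)*(h - 4)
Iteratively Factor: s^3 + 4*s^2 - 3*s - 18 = (s + 3)*(s^2 + s - 6) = (s + 3)^2*(s - 2)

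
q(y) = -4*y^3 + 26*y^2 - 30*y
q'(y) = -12*y^2 + 52*y - 30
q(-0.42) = 17.48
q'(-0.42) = -53.96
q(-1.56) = 125.26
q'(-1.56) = -140.32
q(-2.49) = 297.66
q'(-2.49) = -233.88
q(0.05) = -1.44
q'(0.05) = -27.43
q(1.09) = -6.99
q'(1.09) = 12.42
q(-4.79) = 1179.86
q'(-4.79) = -554.41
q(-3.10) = 462.02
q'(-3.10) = -306.52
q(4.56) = 24.56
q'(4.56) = -42.40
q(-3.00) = 432.00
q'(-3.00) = -294.00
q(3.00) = 36.00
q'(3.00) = 18.00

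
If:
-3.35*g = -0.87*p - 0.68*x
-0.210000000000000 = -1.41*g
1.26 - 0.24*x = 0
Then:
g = 0.15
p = -3.53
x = 5.25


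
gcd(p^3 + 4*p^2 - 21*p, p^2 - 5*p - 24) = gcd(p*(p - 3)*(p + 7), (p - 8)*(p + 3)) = 1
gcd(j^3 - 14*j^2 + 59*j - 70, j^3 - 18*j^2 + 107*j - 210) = j^2 - 12*j + 35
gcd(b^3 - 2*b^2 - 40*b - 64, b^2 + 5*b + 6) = b + 2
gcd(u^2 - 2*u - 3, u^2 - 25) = 1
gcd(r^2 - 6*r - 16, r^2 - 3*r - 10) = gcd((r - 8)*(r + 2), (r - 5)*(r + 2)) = r + 2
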